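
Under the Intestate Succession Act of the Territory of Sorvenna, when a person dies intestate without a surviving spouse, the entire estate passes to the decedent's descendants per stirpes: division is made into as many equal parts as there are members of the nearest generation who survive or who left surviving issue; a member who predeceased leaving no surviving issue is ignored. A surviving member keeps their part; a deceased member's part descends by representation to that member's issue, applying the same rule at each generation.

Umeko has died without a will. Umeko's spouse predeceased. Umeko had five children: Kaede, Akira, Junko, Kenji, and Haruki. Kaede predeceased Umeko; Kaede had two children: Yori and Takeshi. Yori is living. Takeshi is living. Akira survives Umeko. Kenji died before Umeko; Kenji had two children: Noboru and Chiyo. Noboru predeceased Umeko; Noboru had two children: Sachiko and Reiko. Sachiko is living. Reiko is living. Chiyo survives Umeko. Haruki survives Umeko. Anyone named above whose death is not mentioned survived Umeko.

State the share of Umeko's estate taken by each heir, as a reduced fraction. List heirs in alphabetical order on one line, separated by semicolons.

Akira 1/5; Chiyo 1/10; Haruki 1/5; Junko 1/5; Reiko 1/20; Sachiko 1/20; Takeshi 1/10; Yori 1/10

There is no surviving spouse, so the entire estate passes to Umeko's descendants per stirpes.
The estate is divided into 5 equal shares of 1/5 among Kaede, Akira, Junko, Kenji, Haruki.
Kaede predeceased; the 1/5 allotted to Kaede's branch passes to Kaede's issue by representation.
The 1/5 is divided into 2 equal shares of 1/10 among Yori, Takeshi.
Yori is living and takes 1/10.
Takeshi is living and takes 1/10.
Akira is living and takes 1/5.
Junko is living and takes 1/5.
Kenji predeceased; the 1/5 allotted to Kenji's branch passes to Kenji's issue by representation.
The 1/5 is divided into 2 equal shares of 1/10 among Noboru, Chiyo.
Noboru predeceased; the 1/10 allotted to Noboru's branch passes to Noboru's issue by representation.
The 1/10 is divided into 2 equal shares of 1/20 among Sachiko, Reiko.
Sachiko is living and takes 1/20.
Reiko is living and takes 1/20.
Chiyo is living and takes 1/10.
Haruki is living and takes 1/5.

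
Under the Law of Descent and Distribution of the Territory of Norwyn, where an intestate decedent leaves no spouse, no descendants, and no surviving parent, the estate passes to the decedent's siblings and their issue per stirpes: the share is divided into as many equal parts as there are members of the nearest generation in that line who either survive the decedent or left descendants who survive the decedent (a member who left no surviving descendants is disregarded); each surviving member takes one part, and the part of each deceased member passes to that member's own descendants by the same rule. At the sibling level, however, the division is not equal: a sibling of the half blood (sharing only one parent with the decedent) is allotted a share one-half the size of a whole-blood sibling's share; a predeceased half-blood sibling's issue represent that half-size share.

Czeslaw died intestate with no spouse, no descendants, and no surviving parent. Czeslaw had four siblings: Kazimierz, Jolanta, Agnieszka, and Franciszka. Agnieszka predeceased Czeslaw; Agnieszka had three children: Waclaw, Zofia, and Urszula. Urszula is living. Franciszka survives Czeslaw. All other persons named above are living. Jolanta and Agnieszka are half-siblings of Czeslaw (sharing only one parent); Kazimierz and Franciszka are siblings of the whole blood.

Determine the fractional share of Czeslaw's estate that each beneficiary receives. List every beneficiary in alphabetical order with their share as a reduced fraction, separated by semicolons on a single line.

Franciszka 1/3; Jolanta 1/6; Kazimierz 1/3; Urszula 1/18; Waclaw 1/18; Zofia 1/18

No spouse, descendants, or parent survives, so the estate passes to Czeslaw's siblings per stirpes.
Half-blood siblings count for one-half the weight of whole-blood siblings at the initial division.
Dividing 1 in proportion to weights (total weight 3): Kazimierz (weight 1) → 1/3; Jolanta (weight 1/2) → 1/6; Agnieszka (weight 1/2) → 1/6; Franciszka (weight 1) → 1/3.
Kazimierz is living and takes 1/3.
Jolanta is living and takes 1/6.
Agnieszka predeceased; the 1/6 allotted to Agnieszka's branch passes to Agnieszka's issue by representation.
The 1/6 is divided into 3 equal shares of 1/18 among Waclaw, Zofia, Urszula.
Waclaw is living and takes 1/18.
Zofia is living and takes 1/18.
Urszula is living and takes 1/18.
Franciszka is living and takes 1/3.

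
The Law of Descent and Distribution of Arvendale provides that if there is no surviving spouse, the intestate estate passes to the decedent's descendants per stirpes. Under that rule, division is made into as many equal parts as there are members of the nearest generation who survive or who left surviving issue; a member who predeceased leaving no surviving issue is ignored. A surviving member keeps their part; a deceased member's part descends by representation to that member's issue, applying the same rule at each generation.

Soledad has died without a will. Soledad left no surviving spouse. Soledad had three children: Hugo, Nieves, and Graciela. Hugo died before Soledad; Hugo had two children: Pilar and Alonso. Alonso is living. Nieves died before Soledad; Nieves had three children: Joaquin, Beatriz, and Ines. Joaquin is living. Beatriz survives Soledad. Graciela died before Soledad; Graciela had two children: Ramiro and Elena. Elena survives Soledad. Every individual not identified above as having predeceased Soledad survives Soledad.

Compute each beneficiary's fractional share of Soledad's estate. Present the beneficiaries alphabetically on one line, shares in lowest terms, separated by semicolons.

There is no surviving spouse, so the entire estate passes to Soledad's descendants per stirpes.
The estate is divided into 3 equal shares of 1/3 among Hugo, Nieves, Graciela.
Hugo predeceased; the 1/3 allotted to Hugo's branch passes to Hugo's issue by representation.
The 1/3 is divided into 2 equal shares of 1/6 among Pilar, Alonso.
Pilar is living and takes 1/6.
Alonso is living and takes 1/6.
Nieves predeceased; the 1/3 allotted to Nieves's branch passes to Nieves's issue by representation.
The 1/3 is divided into 3 equal shares of 1/9 among Joaquin, Beatriz, Ines.
Joaquin is living and takes 1/9.
Beatriz is living and takes 1/9.
Ines is living and takes 1/9.
Graciela predeceased; the 1/3 allotted to Graciela's branch passes to Graciela's issue by representation.
The 1/3 is divided into 2 equal shares of 1/6 among Ramiro, Elena.
Ramiro is living and takes 1/6.
Elena is living and takes 1/6.

Alonso 1/6; Beatriz 1/9; Elena 1/6; Ines 1/9; Joaquin 1/9; Pilar 1/6; Ramiro 1/6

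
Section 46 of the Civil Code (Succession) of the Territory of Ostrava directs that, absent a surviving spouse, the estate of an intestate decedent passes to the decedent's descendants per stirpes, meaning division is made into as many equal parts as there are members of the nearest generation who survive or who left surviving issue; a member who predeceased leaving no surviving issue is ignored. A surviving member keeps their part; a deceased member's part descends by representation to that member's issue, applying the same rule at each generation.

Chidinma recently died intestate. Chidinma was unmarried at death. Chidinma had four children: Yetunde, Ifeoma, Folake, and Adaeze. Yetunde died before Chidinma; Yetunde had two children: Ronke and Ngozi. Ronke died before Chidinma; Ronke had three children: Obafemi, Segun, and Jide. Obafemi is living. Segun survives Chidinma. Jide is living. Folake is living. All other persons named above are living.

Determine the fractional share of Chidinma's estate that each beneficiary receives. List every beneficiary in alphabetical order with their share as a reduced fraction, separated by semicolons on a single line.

Adaeze 1/4; Folake 1/4; Ifeoma 1/4; Jide 1/24; Ngozi 1/8; Obafemi 1/24; Segun 1/24

There is no surviving spouse, so the entire estate passes to Chidinma's descendants per stirpes.
The estate is divided into 4 equal shares of 1/4 among Yetunde, Ifeoma, Folake, Adaeze.
Yetunde predeceased; the 1/4 allotted to Yetunde's branch passes to Yetunde's issue by representation.
The 1/4 is divided into 2 equal shares of 1/8 among Ronke, Ngozi.
Ronke predeceased; the 1/8 allotted to Ronke's branch passes to Ronke's issue by representation.
The 1/8 is divided into 3 equal shares of 1/24 among Obafemi, Segun, Jide.
Obafemi is living and takes 1/24.
Segun is living and takes 1/24.
Jide is living and takes 1/24.
Ngozi is living and takes 1/8.
Ifeoma is living and takes 1/4.
Folake is living and takes 1/4.
Adaeze is living and takes 1/4.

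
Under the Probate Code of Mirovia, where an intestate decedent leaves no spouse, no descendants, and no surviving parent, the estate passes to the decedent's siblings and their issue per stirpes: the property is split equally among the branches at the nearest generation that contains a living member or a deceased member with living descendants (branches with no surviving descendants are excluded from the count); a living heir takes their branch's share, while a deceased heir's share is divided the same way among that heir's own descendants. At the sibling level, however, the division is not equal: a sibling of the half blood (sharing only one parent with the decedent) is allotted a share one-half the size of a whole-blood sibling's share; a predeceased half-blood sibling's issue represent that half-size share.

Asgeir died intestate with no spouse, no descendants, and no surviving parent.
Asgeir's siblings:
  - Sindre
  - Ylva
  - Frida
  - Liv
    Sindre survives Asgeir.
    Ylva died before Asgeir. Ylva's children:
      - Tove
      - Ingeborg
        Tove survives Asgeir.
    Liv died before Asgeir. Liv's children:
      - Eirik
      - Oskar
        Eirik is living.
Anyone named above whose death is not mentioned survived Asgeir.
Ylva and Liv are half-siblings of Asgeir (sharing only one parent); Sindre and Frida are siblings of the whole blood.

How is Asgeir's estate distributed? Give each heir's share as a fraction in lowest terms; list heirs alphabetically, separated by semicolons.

No spouse, descendants, or parent survives, so the estate passes to Asgeir's siblings per stirpes.
Half-blood siblings count for one-half the weight of whole-blood siblings at the initial division.
Dividing 1 in proportion to weights (total weight 3): Sindre (weight 1) → 1/3; Ylva (weight 1/2) → 1/6; Frida (weight 1) → 1/3; Liv (weight 1/2) → 1/6.
Sindre is living and takes 1/3.
Ylva predeceased; the 1/6 allotted to Ylva's branch passes to Ylva's issue by representation.
The 1/6 is divided into 2 equal shares of 1/12 among Tove, Ingeborg.
Tove is living and takes 1/12.
Ingeborg is living and takes 1/12.
Frida is living and takes 1/3.
Liv predeceased; the 1/6 allotted to Liv's branch passes to Liv's issue by representation.
The 1/6 is divided into 2 equal shares of 1/12 among Eirik, Oskar.
Eirik is living and takes 1/12.
Oskar is living and takes 1/12.

Eirik 1/12; Frida 1/3; Ingeborg 1/12; Oskar 1/12; Sindre 1/3; Tove 1/12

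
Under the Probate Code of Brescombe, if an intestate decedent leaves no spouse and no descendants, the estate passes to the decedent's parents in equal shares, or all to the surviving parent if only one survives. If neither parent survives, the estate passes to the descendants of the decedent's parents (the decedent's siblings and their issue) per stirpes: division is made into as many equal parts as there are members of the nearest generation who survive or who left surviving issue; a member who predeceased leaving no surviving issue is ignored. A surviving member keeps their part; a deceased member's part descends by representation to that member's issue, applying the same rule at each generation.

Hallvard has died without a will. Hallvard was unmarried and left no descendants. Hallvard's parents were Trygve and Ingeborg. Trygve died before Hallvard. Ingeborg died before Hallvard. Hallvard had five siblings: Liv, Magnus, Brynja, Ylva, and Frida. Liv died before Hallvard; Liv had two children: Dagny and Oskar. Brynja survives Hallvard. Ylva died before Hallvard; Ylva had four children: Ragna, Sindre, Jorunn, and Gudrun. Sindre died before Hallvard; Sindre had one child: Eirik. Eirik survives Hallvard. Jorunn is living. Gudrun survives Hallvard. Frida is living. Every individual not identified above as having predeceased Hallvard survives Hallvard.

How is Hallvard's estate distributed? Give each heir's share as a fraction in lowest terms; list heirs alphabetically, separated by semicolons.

Brynja 1/5; Dagny 1/10; Eirik 1/20; Frida 1/5; Gudrun 1/20; Jorunn 1/20; Magnus 1/5; Oskar 1/10; Ragna 1/20

Neither parent survives and there are no descendants, so the estate passes to Hallvard's siblings and their issue per stirpes.
The estate is divided into 5 equal shares of 1/5 among Liv, Magnus, Brynja, Ylva, Frida.
Liv predeceased; the 1/5 allotted to Liv's branch passes to Liv's issue by representation.
The 1/5 is divided into 2 equal shares of 1/10 among Dagny, Oskar.
Dagny is living and takes 1/10.
Oskar is living and takes 1/10.
Magnus is living and takes 1/5.
Brynja is living and takes 1/5.
Ylva predeceased; the 1/5 allotted to Ylva's branch passes to Ylva's issue by representation.
The 1/5 is divided into 4 equal shares of 1/20 among Ragna, Sindre, Jorunn, Gudrun.
Ragna is living and takes 1/20.
Sindre predeceased; the 1/20 allotted to Sindre's branch passes to Sindre's issue by representation.
Eirik is the sole taker at this level and receives the full 1/20.
Jorunn is living and takes 1/20.
Gudrun is living and takes 1/20.
Frida is living and takes 1/5.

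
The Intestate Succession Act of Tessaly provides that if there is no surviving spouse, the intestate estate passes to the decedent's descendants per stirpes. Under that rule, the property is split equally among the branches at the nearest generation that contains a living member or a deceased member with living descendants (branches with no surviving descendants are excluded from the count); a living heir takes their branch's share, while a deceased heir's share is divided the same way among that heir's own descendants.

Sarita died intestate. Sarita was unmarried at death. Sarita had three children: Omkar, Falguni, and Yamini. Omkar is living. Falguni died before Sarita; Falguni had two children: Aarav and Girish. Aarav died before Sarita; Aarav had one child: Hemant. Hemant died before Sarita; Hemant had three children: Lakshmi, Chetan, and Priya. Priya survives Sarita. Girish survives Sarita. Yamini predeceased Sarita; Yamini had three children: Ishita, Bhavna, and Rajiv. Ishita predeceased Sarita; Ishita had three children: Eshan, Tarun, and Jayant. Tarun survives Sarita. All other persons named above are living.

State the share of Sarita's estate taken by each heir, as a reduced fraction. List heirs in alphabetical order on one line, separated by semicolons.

There is no surviving spouse, so the entire estate passes to Sarita's descendants per stirpes.
The estate is divided into 3 equal shares of 1/3 among Omkar, Falguni, Yamini.
Omkar is living and takes 1/3.
Falguni predeceased; the 1/3 allotted to Falguni's branch passes to Falguni's issue by representation.
The 1/3 is divided into 2 equal shares of 1/6 among Aarav, Girish.
Aarav predeceased; the 1/6 allotted to Aarav's branch passes to Aarav's issue by representation.
Hemant's line is the sole branch at this level, so the full 1/6 passes to Hemant's issue by representation.
The 1/6 is divided into 3 equal shares of 1/18 among Lakshmi, Chetan, Priya.
Lakshmi is living and takes 1/18.
Chetan is living and takes 1/18.
Priya is living and takes 1/18.
Girish is living and takes 1/6.
Yamini predeceased; the 1/3 allotted to Yamini's branch passes to Yamini's issue by representation.
The 1/3 is divided into 3 equal shares of 1/9 among Ishita, Bhavna, Rajiv.
Ishita predeceased; the 1/9 allotted to Ishita's branch passes to Ishita's issue by representation.
The 1/9 is divided into 3 equal shares of 1/27 among Eshan, Tarun, Jayant.
Eshan is living and takes 1/27.
Tarun is living and takes 1/27.
Jayant is living and takes 1/27.
Bhavna is living and takes 1/9.
Rajiv is living and takes 1/9.

Bhavna 1/9; Chetan 1/18; Eshan 1/27; Girish 1/6; Jayant 1/27; Lakshmi 1/18; Omkar 1/3; Priya 1/18; Rajiv 1/9; Tarun 1/27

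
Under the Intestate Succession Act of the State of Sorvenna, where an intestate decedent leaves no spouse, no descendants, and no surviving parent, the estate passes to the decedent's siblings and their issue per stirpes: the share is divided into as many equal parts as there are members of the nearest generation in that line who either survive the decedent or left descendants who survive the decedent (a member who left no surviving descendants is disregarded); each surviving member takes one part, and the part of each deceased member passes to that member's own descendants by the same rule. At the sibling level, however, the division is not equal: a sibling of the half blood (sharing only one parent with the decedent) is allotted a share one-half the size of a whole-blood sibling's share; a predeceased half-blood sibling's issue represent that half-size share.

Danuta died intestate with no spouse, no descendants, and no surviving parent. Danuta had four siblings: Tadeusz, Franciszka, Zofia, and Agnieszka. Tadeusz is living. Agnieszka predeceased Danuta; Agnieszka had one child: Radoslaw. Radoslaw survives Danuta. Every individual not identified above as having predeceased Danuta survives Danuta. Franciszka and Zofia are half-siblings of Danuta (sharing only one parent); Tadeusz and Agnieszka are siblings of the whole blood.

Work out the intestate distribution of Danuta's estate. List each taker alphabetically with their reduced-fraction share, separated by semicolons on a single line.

No spouse, descendants, or parent survives, so the estate passes to Danuta's siblings per stirpes.
Half-blood siblings count for one-half the weight of whole-blood siblings at the initial division.
Dividing 1 in proportion to weights (total weight 3): Tadeusz (weight 1) → 1/3; Franciszka (weight 1/2) → 1/6; Zofia (weight 1/2) → 1/6; Agnieszka (weight 1) → 1/3.
Tadeusz is living and takes 1/3.
Franciszka is living and takes 1/6.
Zofia is living and takes 1/6.
Agnieszka predeceased; the 1/3 allotted to Agnieszka's branch passes to Agnieszka's issue by representation.
Radoslaw is the sole taker at this level and receives the full 1/3.

Franciszka 1/6; Radoslaw 1/3; Tadeusz 1/3; Zofia 1/6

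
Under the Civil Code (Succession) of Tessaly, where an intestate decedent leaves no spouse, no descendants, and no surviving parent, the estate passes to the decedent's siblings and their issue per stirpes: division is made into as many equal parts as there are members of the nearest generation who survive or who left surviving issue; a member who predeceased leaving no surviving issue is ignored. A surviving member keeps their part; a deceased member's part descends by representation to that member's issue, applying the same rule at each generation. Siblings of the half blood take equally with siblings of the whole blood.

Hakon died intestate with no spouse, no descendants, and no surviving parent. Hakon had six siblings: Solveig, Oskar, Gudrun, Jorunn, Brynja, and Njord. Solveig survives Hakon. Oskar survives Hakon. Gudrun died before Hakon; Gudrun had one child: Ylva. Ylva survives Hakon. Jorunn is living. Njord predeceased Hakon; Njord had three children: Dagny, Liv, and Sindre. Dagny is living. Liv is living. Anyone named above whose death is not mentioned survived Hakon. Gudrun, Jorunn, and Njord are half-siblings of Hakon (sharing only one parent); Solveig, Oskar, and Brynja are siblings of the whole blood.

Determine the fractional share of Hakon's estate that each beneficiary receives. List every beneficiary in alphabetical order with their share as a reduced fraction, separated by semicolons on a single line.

No spouse, descendants, or parent survives, so the estate passes to Hakon's siblings per stirpes.
Half-blood and whole-blood siblings take equally under the stated rule.
The estate is divided into 6 equal shares of 1/6 among Solveig, Oskar, Gudrun, Jorunn, Brynja, Njord.
Solveig is living and takes 1/6.
Oskar is living and takes 1/6.
Gudrun predeceased; the 1/6 allotted to Gudrun's branch passes to Gudrun's issue by representation.
Ylva is the sole taker at this level and receives the full 1/6.
Jorunn is living and takes 1/6.
Brynja is living and takes 1/6.
Njord predeceased; the 1/6 allotted to Njord's branch passes to Njord's issue by representation.
The 1/6 is divided into 3 equal shares of 1/18 among Dagny, Liv, Sindre.
Dagny is living and takes 1/18.
Liv is living and takes 1/18.
Sindre is living and takes 1/18.

Brynja 1/6; Dagny 1/18; Jorunn 1/6; Liv 1/18; Oskar 1/6; Sindre 1/18; Solveig 1/6; Ylva 1/6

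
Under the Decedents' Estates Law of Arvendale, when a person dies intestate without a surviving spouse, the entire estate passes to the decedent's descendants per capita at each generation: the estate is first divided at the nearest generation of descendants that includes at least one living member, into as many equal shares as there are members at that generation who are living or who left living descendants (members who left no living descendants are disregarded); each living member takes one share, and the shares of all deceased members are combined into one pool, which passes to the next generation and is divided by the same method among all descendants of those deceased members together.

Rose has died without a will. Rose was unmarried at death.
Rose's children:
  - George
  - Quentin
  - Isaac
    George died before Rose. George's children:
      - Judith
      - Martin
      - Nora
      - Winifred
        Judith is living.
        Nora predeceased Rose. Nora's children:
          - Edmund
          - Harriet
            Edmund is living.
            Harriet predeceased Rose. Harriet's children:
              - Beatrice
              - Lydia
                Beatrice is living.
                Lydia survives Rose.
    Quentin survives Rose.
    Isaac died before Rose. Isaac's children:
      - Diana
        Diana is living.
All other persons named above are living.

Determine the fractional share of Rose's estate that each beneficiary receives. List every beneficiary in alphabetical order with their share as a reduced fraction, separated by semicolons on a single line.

There is no surviving spouse, so the entire estate passes to Rose's descendants per capita at each generation.
At generation 1 (George, Quentin, Isaac) there are 3 shares of (1)/3 = 1/3 each.
Living: Quentin — each takes 1/3.
Deceased: George and Isaac. Their combined 2/3 is pooled and carried to generation 2.
At generation 2 (Judith, Martin, Nora, Winifred, Diana) there are 5 shares of (2/3)/5 = 2/15 each.
Living: Judith, Martin, Winifred, and Diana — each takes 2/15.
Deceased: Nora. That 2/15 share is carried to generation 3.
At generation 3 (Edmund, Harriet) there are 2 shares of (2/15)/2 = 1/15 each.
Living: Edmund — each takes 1/15.
Deceased: Harriet. That 1/15 share is carried to generation 4.
At generation 4 (Beatrice, Lydia) there are 2 shares of (1/15)/2 = 1/30 each.
Living: Beatrice and Lydia — each takes 1/30.

Beatrice 1/30; Diana 2/15; Edmund 1/15; Judith 2/15; Lydia 1/30; Martin 2/15; Quentin 1/3; Winifred 2/15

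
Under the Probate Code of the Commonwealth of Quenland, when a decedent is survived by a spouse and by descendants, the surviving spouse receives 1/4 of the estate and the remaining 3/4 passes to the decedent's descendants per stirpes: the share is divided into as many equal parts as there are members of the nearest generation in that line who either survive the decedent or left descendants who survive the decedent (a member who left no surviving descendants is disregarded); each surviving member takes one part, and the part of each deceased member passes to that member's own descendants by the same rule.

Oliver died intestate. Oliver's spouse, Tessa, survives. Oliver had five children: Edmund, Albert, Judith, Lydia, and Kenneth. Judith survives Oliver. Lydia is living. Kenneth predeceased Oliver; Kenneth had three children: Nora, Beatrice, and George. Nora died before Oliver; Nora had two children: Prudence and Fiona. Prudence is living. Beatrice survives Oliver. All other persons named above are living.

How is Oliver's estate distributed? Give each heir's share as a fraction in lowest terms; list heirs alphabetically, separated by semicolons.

Albert 3/20; Beatrice 1/20; Edmund 3/20; Fiona 1/40; George 1/20; Judith 3/20; Lydia 3/20; Prudence 1/40; Tessa 1/4

Tessa, as surviving spouse, takes 1/4.
The remaining 3/4 passes to Oliver's descendants per stirpes.
The 3/4 is divided into 5 equal shares of 3/20 among Edmund, Albert, Judith, Lydia, Kenneth.
Edmund is living and takes 3/20.
Albert is living and takes 3/20.
Judith is living and takes 3/20.
Lydia is living and takes 3/20.
Kenneth predeceased; the 3/20 allotted to Kenneth's branch passes to Kenneth's issue by representation.
The 3/20 is divided into 3 equal shares of 1/20 among Nora, Beatrice, George.
Nora predeceased; the 1/20 allotted to Nora's branch passes to Nora's issue by representation.
The 1/20 is divided into 2 equal shares of 1/40 among Prudence, Fiona.
Prudence is living and takes 1/40.
Fiona is living and takes 1/40.
Beatrice is living and takes 1/20.
George is living and takes 1/20.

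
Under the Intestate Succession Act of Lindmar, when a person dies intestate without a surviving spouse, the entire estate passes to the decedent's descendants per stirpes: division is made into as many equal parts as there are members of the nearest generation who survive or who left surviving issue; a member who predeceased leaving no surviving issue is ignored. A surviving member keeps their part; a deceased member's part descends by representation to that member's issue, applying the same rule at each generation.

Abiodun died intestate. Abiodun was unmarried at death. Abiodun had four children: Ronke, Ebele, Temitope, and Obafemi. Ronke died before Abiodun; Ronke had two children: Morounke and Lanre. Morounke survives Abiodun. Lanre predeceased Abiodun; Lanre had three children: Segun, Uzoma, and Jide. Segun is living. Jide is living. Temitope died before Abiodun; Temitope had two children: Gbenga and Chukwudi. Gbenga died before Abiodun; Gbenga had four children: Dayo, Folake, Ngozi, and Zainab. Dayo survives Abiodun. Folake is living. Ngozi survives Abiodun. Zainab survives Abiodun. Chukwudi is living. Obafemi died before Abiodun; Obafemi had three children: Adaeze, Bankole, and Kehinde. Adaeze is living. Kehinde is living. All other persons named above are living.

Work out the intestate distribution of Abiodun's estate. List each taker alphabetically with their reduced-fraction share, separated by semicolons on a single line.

There is no surviving spouse, so the entire estate passes to Abiodun's descendants per stirpes.
The estate is divided into 4 equal shares of 1/4 among Ronke, Ebele, Temitope, Obafemi.
Ronke predeceased; the 1/4 allotted to Ronke's branch passes to Ronke's issue by representation.
The 1/4 is divided into 2 equal shares of 1/8 among Morounke, Lanre.
Morounke is living and takes 1/8.
Lanre predeceased; the 1/8 allotted to Lanre's branch passes to Lanre's issue by representation.
The 1/8 is divided into 3 equal shares of 1/24 among Segun, Uzoma, Jide.
Segun is living and takes 1/24.
Uzoma is living and takes 1/24.
Jide is living and takes 1/24.
Ebele is living and takes 1/4.
Temitope predeceased; the 1/4 allotted to Temitope's branch passes to Temitope's issue by representation.
The 1/4 is divided into 2 equal shares of 1/8 among Gbenga, Chukwudi.
Gbenga predeceased; the 1/8 allotted to Gbenga's branch passes to Gbenga's issue by representation.
The 1/8 is divided into 4 equal shares of 1/32 among Dayo, Folake, Ngozi, Zainab.
Dayo is living and takes 1/32.
Folake is living and takes 1/32.
Ngozi is living and takes 1/32.
Zainab is living and takes 1/32.
Chukwudi is living and takes 1/8.
Obafemi predeceased; the 1/4 allotted to Obafemi's branch passes to Obafemi's issue by representation.
The 1/4 is divided into 3 equal shares of 1/12 among Adaeze, Bankole, Kehinde.
Adaeze is living and takes 1/12.
Bankole is living and takes 1/12.
Kehinde is living and takes 1/12.

Adaeze 1/12; Bankole 1/12; Chukwudi 1/8; Dayo 1/32; Ebele 1/4; Folake 1/32; Jide 1/24; Kehinde 1/12; Morounke 1/8; Ngozi 1/32; Segun 1/24; Uzoma 1/24; Zainab 1/32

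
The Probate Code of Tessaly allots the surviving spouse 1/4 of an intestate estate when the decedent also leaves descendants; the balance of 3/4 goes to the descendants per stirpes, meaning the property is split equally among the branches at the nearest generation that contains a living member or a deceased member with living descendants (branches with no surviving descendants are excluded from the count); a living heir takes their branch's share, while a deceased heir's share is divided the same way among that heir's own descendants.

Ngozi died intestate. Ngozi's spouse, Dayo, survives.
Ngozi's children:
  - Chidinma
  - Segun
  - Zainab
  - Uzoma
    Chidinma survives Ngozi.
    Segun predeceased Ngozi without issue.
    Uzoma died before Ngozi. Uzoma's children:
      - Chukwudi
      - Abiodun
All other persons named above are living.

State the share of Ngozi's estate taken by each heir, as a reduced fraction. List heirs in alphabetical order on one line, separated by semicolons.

Abiodun 1/8; Chidinma 1/4; Chukwudi 1/8; Dayo 1/4; Zainab 1/4

Dayo, as surviving spouse, takes 1/4.
The remaining 3/4 passes to Ngozi's descendants per stirpes.
Segun left no surviving issue, so that branch lapses and is disregarded.
The 3/4 is divided into 3 equal shares of 1/4 among Chidinma, Zainab, Uzoma.
Chidinma is living and takes 1/4.
Zainab is living and takes 1/4.
Uzoma predeceased; the 1/4 allotted to Uzoma's branch passes to Uzoma's issue by representation.
The 1/4 is divided into 2 equal shares of 1/8 among Chukwudi, Abiodun.
Chukwudi is living and takes 1/8.
Abiodun is living and takes 1/8.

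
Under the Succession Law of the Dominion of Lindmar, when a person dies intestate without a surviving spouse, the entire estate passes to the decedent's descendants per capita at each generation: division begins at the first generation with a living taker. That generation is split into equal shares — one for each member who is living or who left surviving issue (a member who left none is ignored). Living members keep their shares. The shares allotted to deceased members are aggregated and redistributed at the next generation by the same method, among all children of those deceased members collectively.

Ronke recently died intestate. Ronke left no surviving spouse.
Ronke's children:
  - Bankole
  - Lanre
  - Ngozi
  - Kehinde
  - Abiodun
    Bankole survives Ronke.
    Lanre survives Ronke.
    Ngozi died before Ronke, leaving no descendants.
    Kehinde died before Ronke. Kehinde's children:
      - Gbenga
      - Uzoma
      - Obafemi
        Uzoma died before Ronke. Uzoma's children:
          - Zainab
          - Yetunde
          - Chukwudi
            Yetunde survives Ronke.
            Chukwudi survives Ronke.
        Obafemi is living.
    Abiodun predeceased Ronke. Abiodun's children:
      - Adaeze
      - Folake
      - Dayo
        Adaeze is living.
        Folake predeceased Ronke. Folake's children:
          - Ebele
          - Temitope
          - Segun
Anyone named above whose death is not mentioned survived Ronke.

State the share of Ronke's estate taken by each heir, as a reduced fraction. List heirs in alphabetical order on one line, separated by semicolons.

Adaeze 1/12; Bankole 1/4; Chukwudi 1/36; Dayo 1/12; Ebele 1/36; Gbenga 1/12; Lanre 1/4; Obafemi 1/12; Segun 1/36; Temitope 1/36; Yetunde 1/36; Zainab 1/36

There is no surviving spouse, so the entire estate passes to Ronke's descendants per capita at each generation.
At generation 1 (Bankole, Lanre, Kehinde, Abiodun) there are 4 shares of (1)/4 = 1/4 each.
Living: Bankole and Lanre — each takes 1/4.
Deceased: Kehinde and Abiodun. Their combined 1/2 is pooled and carried to generation 2.
At generation 2 (Gbenga, Uzoma, Obafemi, Adaeze, Folake, Dayo) there are 6 shares of (1/2)/6 = 1/12 each.
Living: Gbenga, Obafemi, Adaeze, and Dayo — each takes 1/12.
Deceased: Uzoma and Folake. Their combined 1/6 is pooled and carried to generation 3.
At generation 3 (Zainab, Yetunde, Chukwudi, Ebele, Temitope, Segun) there are 6 shares of (1/6)/6 = 1/36 each.
Living: Zainab, Yetunde, Chukwudi, Ebele, Temitope, and Segun — each takes 1/36.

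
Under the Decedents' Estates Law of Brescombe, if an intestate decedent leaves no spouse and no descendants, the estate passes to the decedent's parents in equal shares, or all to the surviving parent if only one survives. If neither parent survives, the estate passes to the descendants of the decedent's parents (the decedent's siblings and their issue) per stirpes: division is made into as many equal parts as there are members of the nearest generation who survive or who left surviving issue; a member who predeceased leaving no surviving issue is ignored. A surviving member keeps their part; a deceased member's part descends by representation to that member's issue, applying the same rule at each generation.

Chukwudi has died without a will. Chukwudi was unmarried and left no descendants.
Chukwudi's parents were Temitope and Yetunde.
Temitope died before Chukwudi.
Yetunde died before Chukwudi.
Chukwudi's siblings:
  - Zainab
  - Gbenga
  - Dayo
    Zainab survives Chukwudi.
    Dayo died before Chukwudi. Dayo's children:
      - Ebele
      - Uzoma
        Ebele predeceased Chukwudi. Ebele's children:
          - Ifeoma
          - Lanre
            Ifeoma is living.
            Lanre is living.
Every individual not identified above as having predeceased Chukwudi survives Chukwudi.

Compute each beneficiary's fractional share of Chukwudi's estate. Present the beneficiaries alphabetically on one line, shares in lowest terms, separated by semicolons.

Neither parent survives and there are no descendants, so the estate passes to Chukwudi's siblings and their issue per stirpes.
The estate is divided into 3 equal shares of 1/3 among Zainab, Gbenga, Dayo.
Zainab is living and takes 1/3.
Gbenga is living and takes 1/3.
Dayo predeceased; the 1/3 allotted to Dayo's branch passes to Dayo's issue by representation.
The 1/3 is divided into 2 equal shares of 1/6 among Ebele, Uzoma.
Ebele predeceased; the 1/6 allotted to Ebele's branch passes to Ebele's issue by representation.
The 1/6 is divided into 2 equal shares of 1/12 among Ifeoma, Lanre.
Ifeoma is living and takes 1/12.
Lanre is living and takes 1/12.
Uzoma is living and takes 1/6.

Gbenga 1/3; Ifeoma 1/12; Lanre 1/12; Uzoma 1/6; Zainab 1/3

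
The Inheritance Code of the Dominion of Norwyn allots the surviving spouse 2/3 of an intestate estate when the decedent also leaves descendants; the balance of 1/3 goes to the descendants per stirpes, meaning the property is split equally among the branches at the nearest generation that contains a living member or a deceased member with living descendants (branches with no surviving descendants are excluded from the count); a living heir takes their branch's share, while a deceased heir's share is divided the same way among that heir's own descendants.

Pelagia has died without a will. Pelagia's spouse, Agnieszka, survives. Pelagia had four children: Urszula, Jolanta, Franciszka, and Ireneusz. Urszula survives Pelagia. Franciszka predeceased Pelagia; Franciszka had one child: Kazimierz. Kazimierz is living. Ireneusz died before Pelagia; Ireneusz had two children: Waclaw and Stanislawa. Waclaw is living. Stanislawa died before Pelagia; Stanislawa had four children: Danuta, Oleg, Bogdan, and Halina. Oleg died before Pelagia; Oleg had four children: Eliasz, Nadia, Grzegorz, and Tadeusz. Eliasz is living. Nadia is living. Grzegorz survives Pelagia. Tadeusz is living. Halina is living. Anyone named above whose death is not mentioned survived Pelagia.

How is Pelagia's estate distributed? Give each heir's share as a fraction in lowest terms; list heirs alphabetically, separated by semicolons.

Agnieszka, as surviving spouse, takes 2/3.
The remaining 1/3 passes to Pelagia's descendants per stirpes.
The 1/3 is divided into 4 equal shares of 1/12 among Urszula, Jolanta, Franciszka, Ireneusz.
Urszula is living and takes 1/12.
Jolanta is living and takes 1/12.
Franciszka predeceased; the 1/12 allotted to Franciszka's branch passes to Franciszka's issue by representation.
Kazimierz is the sole taker at this level and receives the full 1/12.
Ireneusz predeceased; the 1/12 allotted to Ireneusz's branch passes to Ireneusz's issue by representation.
The 1/12 is divided into 2 equal shares of 1/24 among Waclaw, Stanislawa.
Waclaw is living and takes 1/24.
Stanislawa predeceased; the 1/24 allotted to Stanislawa's branch passes to Stanislawa's issue by representation.
The 1/24 is divided into 4 equal shares of 1/96 among Danuta, Oleg, Bogdan, Halina.
Danuta is living and takes 1/96.
Oleg predeceased; the 1/96 allotted to Oleg's branch passes to Oleg's issue by representation.
The 1/96 is divided into 4 equal shares of 1/384 among Eliasz, Nadia, Grzegorz, Tadeusz.
Eliasz is living and takes 1/384.
Nadia is living and takes 1/384.
Grzegorz is living and takes 1/384.
Tadeusz is living and takes 1/384.
Bogdan is living and takes 1/96.
Halina is living and takes 1/96.

Agnieszka 2/3; Bogdan 1/96; Danuta 1/96; Eliasz 1/384; Grzegorz 1/384; Halina 1/96; Jolanta 1/12; Kazimierz 1/12; Nadia 1/384; Tadeusz 1/384; Urszula 1/12; Waclaw 1/24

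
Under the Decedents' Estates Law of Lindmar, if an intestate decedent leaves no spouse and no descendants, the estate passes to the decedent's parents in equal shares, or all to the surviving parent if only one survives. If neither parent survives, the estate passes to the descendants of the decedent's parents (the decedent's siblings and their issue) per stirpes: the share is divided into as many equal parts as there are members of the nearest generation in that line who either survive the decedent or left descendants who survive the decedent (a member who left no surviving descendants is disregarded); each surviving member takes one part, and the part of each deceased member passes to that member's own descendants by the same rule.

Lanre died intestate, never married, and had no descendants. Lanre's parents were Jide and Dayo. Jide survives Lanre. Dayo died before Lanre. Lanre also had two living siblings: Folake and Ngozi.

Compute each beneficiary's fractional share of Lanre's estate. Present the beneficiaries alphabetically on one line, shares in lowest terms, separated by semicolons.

Only one parent, Jide, survives, so Jide takes the entire estate. The siblings take nothing because a surviving parent has priority.

Jide 1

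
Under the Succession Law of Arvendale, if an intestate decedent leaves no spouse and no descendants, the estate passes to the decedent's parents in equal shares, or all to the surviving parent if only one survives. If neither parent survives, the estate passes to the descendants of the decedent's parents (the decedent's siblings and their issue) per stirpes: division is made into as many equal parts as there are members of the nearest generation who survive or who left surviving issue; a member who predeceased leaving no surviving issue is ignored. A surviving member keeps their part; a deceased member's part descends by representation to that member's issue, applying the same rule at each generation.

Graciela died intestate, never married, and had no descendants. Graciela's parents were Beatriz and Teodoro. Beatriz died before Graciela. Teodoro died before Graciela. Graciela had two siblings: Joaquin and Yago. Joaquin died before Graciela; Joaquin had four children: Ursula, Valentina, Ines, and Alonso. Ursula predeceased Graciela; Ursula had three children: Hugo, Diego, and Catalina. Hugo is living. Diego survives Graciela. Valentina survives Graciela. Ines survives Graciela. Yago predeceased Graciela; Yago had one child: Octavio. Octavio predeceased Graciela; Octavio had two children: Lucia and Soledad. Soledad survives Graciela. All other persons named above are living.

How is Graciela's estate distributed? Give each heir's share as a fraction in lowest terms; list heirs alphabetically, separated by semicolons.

Alonso 1/8; Catalina 1/24; Diego 1/24; Hugo 1/24; Ines 1/8; Lucia 1/4; Soledad 1/4; Valentina 1/8

Neither parent survives and there are no descendants, so the estate passes to Graciela's siblings and their issue per stirpes.
The estate is divided into 2 equal shares of 1/2 among Joaquin, Yago.
Joaquin predeceased; the 1/2 allotted to Joaquin's branch passes to Joaquin's issue by representation.
The 1/2 is divided into 4 equal shares of 1/8 among Ursula, Valentina, Ines, Alonso.
Ursula predeceased; the 1/8 allotted to Ursula's branch passes to Ursula's issue by representation.
The 1/8 is divided into 3 equal shares of 1/24 among Hugo, Diego, Catalina.
Hugo is living and takes 1/24.
Diego is living and takes 1/24.
Catalina is living and takes 1/24.
Valentina is living and takes 1/8.
Ines is living and takes 1/8.
Alonso is living and takes 1/8.
Yago predeceased; the 1/2 allotted to Yago's branch passes to Yago's issue by representation.
Octavio's line is the sole branch at this level, so the full 1/2 passes to Octavio's issue by representation.
The 1/2 is divided into 2 equal shares of 1/4 among Lucia, Soledad.
Lucia is living and takes 1/4.
Soledad is living and takes 1/4.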